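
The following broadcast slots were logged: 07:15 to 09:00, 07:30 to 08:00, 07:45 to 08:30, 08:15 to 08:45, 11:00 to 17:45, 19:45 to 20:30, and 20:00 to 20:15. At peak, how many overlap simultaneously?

Walk the sorted start/end points keeping a running depth.
The depth first hits 3 at 07:45.

3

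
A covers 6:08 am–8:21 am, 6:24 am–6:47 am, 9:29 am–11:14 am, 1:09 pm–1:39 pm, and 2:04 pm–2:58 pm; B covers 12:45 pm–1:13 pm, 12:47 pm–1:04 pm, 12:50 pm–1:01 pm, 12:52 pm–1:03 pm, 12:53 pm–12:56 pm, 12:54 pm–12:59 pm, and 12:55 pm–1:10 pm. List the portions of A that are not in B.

Merge the first list: 6:08 am–8:21 am, 9:29 am–11:14 am, 1:09 pm–1:39 pm, 2:04 pm–2:58 pm.
Merge the second list: 12:45 pm–1:13 pm.
6:08 am–8:21 am: no B overlap → unchanged.
9:29 am–11:14 am: no B overlap → unchanged.
1:09 pm–1:39 pm minus B → 1:13 pm–1:39 pm.
2:04 pm–2:58 pm: no B overlap → unchanged.

6:08 am–8:21 am, 9:29 am–11:14 am, 1:13 pm–1:39 pm, 2:04 pm–2:58 pm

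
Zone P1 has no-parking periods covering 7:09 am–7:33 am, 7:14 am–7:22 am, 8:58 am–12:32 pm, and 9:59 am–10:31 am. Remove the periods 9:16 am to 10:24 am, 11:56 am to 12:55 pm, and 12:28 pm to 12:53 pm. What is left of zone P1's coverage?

7:09 am-7:33 am, 8:58 am-9:16 am, 10:24 am-11:56 am

A, merged: 7:09 am-7:33 am, 8:58 am-12:32 pm.
B, merged: 9:16 am-10:24 am, 11:56 am-12:55 pm.
7:09 am-7:33 am: no B overlap → unchanged.
8:58 am-12:32 pm minus B → 8:58 am-9:16 am, 10:24 am-11:56 am.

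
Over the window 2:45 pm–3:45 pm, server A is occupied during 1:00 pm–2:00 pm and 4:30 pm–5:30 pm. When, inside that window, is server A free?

2:45 pm-3:45 pm

The merged coverage is 1:00 pm-2:00 pm, 4:30 pm-5:30 pm.
Uncovered inside 2:45 pm-3:45 pm: 2:45 pm-3:45 pm.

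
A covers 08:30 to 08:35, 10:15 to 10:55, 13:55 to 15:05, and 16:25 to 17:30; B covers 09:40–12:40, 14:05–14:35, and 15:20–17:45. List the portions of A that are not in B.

08:30–08:35 is untouched.
10:15–10:55 lies entirely inside B → drops out.
13:55–15:05 with B removed leaves 13:55–14:05, 14:35–15:05.
16:25–17:30 lies entirely inside B → drops out.

08:30–08:35, 13:55–14:05, 14:35–15:05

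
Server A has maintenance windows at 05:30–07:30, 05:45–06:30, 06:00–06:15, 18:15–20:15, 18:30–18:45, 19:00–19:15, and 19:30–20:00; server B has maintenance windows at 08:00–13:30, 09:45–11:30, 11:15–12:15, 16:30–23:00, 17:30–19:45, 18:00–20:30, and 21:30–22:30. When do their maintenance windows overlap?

18:15–20:15

First set merges to 05:30–07:30, 18:15–20:15.
Second set merges to 08:00–13:30, 16:30–23:00.
05:30–07:30 falls entirely outside B.
18:15–20:15 overlaps B on 18:15–20:15.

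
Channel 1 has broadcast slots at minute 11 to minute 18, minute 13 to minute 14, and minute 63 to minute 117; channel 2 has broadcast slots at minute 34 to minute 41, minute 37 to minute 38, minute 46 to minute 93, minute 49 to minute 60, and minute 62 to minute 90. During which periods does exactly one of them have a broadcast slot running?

First set merges to minute 11 to minute 18, minute 63 to minute 117.
Second set merges to minute 34 to minute 41, minute 46 to minute 93.
A but not B: minute 11 to minute 18, minute 93 to minute 117.
B but not A: minute 34 to minute 41, minute 46 to minute 63.
Combining gives A △ B.

minute 11 to minute 18, minute 34 to minute 41, minute 46 to minute 63, minute 93 to minute 117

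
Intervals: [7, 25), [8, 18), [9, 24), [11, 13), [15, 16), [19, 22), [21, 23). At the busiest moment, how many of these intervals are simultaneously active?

Sweep endpoints in order; track running count of active intervals.
Peak of 4 reached at 11.

4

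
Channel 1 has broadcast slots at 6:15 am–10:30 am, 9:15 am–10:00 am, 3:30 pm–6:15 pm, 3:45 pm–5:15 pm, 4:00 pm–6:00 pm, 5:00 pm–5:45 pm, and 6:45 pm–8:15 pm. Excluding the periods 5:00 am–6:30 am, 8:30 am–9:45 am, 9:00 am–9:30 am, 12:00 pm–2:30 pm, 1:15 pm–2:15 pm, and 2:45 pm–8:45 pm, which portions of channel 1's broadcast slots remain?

Merge the first list: 6:15 am–10:30 am, 3:30 pm–6:15 pm, 6:45 pm–8:15 pm.
Merge the second list: 5:00 am–6:30 am, 8:30 am–9:45 am, 12:00 pm–2:30 pm, 2:45 pm–8:45 pm.
6:15 am–10:30 am \ B = 6:30 am–8:30 am, 9:45 am–10:30 am.
3:30 pm–6:15 pm: entirely removed.
6:45 pm–8:15 pm: entirely removed.

6:30 am–8:30 am, 9:45 am–10:30 am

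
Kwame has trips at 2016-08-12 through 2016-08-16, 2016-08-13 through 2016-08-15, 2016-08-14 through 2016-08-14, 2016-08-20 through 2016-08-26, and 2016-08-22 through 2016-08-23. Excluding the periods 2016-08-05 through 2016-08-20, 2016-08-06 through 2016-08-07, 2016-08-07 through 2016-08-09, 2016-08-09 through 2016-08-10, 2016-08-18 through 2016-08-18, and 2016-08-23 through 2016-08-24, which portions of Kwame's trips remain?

Merge the first list: 2016-08-12 through 2016-08-16, 2016-08-20 through 2016-08-26.
Merge the second list: 2016-08-05 through 2016-08-20, 2016-08-23 through 2016-08-24.
2016-08-12 through 2016-08-16: fully covered by B → removed.
2016-08-20 through 2016-08-26 minus B → 2016-08-21 through 2016-08-22, 2016-08-25 through 2016-08-26.

2016-08-21 through 2016-08-22, 2016-08-25 through 2016-08-26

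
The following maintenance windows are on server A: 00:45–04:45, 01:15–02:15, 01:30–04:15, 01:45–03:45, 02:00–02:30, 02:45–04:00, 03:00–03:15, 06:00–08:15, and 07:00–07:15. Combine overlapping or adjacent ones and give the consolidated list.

00:45-04:45, 06:00-08:15

01:15-02:15 overlaps/touches 00:45-04:45 → extend to 00:45-04:45.
01:30-04:15 overlaps/touches 00:45-04:45 → extend to 00:45-04:45.
01:45-03:45 overlaps/touches 00:45-04:45 → extend to 00:45-04:45.
02:00-02:30 overlaps/touches 00:45-04:45 → extend to 00:45-04:45.
02:45-04:00 overlaps/touches 00:45-04:45 → extend to 00:45-04:45.
03:00-03:15 overlaps/touches 00:45-04:45 → extend to 00:45-04:45.
06:00-08:15 is disjoint → start new block.
07:00-07:15 overlaps/touches 06:00-08:15 → extend to 06:00-08:15.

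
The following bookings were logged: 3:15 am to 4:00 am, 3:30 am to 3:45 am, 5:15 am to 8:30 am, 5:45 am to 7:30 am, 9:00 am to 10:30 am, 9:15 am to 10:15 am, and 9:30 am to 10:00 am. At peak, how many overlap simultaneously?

3

Walk the sorted start/end points keeping a running depth.
The depth first hits 3 at 9:30 am.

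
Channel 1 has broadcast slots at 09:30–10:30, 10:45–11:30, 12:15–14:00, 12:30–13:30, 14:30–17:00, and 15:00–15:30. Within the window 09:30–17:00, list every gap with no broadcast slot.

After merging, the occupied span is 09:30–10:30, 10:45–11:30, 12:15–14:00, 14:30–17:00.
Complement within 09:30–17:00: 10:30–10:45, 11:30–12:15, 14:00–14:30.

10:30–10:45, 11:30–12:15, 14:00–14:30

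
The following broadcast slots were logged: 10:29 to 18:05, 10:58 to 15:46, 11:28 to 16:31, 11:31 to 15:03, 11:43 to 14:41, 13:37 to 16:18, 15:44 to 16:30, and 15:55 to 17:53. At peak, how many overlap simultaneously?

Walk the sorted start/end points keeping a running depth.
The depth first hits 6 at 13:37.

6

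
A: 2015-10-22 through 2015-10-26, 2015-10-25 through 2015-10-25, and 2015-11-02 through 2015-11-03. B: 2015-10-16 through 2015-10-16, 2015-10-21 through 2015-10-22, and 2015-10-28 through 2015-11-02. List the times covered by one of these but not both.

2015-10-16 through 2015-10-16, 2015-10-21 through 2015-10-21, 2015-10-23 through 2015-10-26, 2015-10-28 through 2015-11-01, 2015-11-03 through 2015-11-03

Merge the first list: 2015-10-22 through 2015-10-26, 2015-11-02 through 2015-11-03.
A \ B = 2015-10-23 through 2015-10-26, 2015-11-03 through 2015-11-03.
B \ A = 2015-10-16 through 2015-10-16, 2015-10-21 through 2015-10-21, 2015-10-28 through 2015-11-01.
Union of the two gives the symmetric difference.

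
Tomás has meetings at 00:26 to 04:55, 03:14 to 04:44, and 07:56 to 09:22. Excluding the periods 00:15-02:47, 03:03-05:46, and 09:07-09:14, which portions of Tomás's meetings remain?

02:47–03:03, 07:56–09:07, 09:14–09:22

First set merges to 00:26–04:55, 07:56–09:22.
00:26–04:55 \ B = 02:47–03:03.
07:56–09:22 \ B = 07:56–09:07, 09:14–09:22.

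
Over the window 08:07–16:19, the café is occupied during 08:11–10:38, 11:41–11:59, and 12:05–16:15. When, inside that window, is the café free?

After merging, the occupied span is 08:11-10:38, 11:41-11:59, 12:05-16:15.
Uncovered inside 08:07-16:19: 08:07-08:11, 10:38-11:41, 11:59-12:05, 16:15-16:19.

08:07-08:11, 10:38-11:41, 11:59-12:05, 16:15-16:19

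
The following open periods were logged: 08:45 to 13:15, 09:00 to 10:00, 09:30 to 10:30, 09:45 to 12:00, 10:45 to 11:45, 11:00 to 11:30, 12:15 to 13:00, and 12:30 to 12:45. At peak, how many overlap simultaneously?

Walk the sorted start/end points keeping a running depth.
The depth first hits 4 at 09:45.

4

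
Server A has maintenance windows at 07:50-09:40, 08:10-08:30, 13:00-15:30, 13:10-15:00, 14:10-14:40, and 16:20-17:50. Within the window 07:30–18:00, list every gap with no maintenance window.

07:30–07:50, 09:40–13:00, 15:30–16:20, 17:50–18:00

After merging, the occupied span is 07:50–09:40, 13:00–15:30, 16:20–17:50.
Complement within 07:30–18:00: 07:30–07:50, 09:40–13:00, 15:30–16:20, 17:50–18:00.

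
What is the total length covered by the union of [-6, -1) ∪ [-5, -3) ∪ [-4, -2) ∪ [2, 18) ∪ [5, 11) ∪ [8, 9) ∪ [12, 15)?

21

Merged: [-6, -1), [2, 18).
Lengths: 5 + 16 = 21.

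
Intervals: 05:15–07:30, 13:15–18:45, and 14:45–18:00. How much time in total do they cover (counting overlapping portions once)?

7 h 45 min

Merged: 05:15-07:30, 13:15-18:45.
Lengths: 2 h 15 min + 5 h 30 min = 7 h 45 min.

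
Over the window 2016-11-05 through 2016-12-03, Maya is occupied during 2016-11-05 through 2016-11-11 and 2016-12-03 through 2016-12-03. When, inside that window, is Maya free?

The merged coverage is 2016-11-05 through 2016-11-11, 2016-12-03 through 2016-12-03.
Uncovered inside 2016-11-05 through 2016-12-03: 2016-11-12 through 2016-12-02.

2016-11-12 through 2016-12-02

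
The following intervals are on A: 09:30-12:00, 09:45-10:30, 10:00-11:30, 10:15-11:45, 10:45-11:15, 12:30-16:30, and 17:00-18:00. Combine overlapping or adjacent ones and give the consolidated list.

09:45–10:30 overlaps/touches 09:30–12:00 → extend to 09:30–12:00.
10:00–11:30 overlaps/touches 09:30–12:00 → extend to 09:30–12:00.
10:15–11:45 overlaps/touches 09:30–12:00 → extend to 09:30–12:00.
10:45–11:15 overlaps/touches 09:30–12:00 → extend to 09:30–12:00.
12:30–16:30 is disjoint → start new block.
17:00–18:00 is disjoint → start new block.

09:30–12:00, 12:30–16:30, 17:00–18:00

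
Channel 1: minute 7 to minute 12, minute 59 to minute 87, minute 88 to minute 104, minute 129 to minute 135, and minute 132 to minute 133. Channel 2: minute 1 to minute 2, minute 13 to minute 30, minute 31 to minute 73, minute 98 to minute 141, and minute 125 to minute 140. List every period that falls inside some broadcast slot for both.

A, merged: minute 7 to minute 12, minute 59 to minute 87, minute 88 to minute 104, minute 129 to minute 135.
B, merged: minute 1 to minute 2, minute 13 to minute 30, minute 31 to minute 73, minute 98 to minute 141.
minute 7 to minute 12 falls entirely outside B.
minute 59 to minute 87 overlaps B on minute 59 to minute 73.
minute 88 to minute 104 overlaps B on minute 98 to minute 104.
minute 129 to minute 135 overlaps B on minute 129 to minute 135.

minute 59 to minute 73, minute 98 to minute 104, minute 129 to minute 135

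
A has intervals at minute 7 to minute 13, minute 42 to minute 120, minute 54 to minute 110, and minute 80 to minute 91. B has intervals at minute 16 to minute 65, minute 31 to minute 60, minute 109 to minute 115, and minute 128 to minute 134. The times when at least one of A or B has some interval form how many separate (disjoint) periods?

3

First set merges to minute 7 to minute 13, minute 42 to minute 120.
Second set merges to minute 16 to minute 65, minute 109 to minute 115, minute 128 to minute 134.
A ∪ B = minute 7 to minute 13, minute 16 to minute 120, minute 128 to minute 134.
That is 3 disjoint pieces.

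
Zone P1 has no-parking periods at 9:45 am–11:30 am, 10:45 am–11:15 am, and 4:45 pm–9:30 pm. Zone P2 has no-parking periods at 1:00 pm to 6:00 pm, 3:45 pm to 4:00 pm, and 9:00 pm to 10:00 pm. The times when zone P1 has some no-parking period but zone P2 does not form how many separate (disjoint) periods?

First set merges to 9:45 am–11:30 am, 4:45 pm–9:30 pm.
Second set merges to 1:00 pm–6:00 pm, 9:00 pm–10:00 pm.
A \ B = 9:45 am–11:30 am, 6:00 pm–9:00 pm.
That is 2 disjoint pieces.

2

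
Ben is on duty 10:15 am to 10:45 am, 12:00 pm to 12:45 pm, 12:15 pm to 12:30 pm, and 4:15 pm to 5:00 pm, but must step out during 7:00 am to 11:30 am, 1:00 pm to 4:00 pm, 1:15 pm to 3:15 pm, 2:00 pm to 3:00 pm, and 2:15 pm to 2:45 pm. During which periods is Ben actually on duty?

First set merges to 10:15 am–10:45 am, 12:00 pm–12:45 pm, 4:15 pm–5:00 pm.
Second set merges to 7:00 am–11:30 am, 1:00 pm–4:00 pm.
10:15 am–10:45 am: fully covered by B → removed.
12:00 pm–12:45 pm: no B overlap → unchanged.
4:15 pm–5:00 pm: no B overlap → unchanged.

12:00 pm–12:45 pm, 4:15 pm–5:00 pm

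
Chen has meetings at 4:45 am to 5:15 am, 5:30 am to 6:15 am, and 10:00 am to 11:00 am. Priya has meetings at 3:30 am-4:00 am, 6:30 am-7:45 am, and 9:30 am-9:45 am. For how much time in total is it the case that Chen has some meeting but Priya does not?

2 h 15 min

A \ B = 4:45 am–5:15 am, 5:30 am–6:15 am, 10:00 am–11:00 am.
Total: 30 min + 45 min + 1 h = 2 h 15 min.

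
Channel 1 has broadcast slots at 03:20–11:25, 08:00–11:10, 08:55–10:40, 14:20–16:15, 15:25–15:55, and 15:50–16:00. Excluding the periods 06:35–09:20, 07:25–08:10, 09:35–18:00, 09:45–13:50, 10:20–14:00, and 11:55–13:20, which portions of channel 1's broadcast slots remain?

03:20–06:35, 09:20–09:35

First set merges to 03:20–11:25, 14:20–16:15.
Second set merges to 06:35–09:20, 09:35–18:00.
03:20–11:25 \ B = 03:20–06:35, 09:20–09:35.
14:20–16:15: entirely removed.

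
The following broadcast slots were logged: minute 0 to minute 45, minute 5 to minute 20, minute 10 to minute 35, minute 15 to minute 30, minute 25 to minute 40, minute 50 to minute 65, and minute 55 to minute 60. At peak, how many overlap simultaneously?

4

Walk the sorted start/end points keeping a running depth.
The depth first hits 4 at minute 15.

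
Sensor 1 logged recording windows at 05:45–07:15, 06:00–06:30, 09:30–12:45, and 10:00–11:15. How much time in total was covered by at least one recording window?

Merged: 05:45–07:15, 09:30–12:45.
Lengths: 1 h 30 min + 3 h 15 min = 4 h 45 min.

4 h 45 min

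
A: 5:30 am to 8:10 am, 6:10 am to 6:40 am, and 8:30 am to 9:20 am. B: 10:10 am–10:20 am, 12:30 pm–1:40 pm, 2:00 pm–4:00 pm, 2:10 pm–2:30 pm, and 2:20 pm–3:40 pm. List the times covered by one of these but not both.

5:30 am–8:10 am, 8:30 am–9:20 am, 10:10 am–10:20 am, 12:30 pm–1:40 pm, 2:00 pm–4:00 pm

First set merges to 5:30 am–8:10 am, 8:30 am–9:20 am.
Second set merges to 10:10 am–10:20 am, 12:30 pm–1:40 pm, 2:00 pm–4:00 pm.
A \ B = 5:30 am–8:10 am, 8:30 am–9:20 am.
B \ A = 10:10 am–10:20 am, 12:30 pm–1:40 pm, 2:00 pm–4:00 pm.
Union of the two gives the symmetric difference.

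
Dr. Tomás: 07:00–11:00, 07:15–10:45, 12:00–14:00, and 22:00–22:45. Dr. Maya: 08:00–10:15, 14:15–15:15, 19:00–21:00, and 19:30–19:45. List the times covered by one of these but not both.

07:00-08:00, 10:15-11:00, 12:00-14:00, 14:15-15:15, 19:00-21:00, 22:00-22:45

A, merged: 07:00-11:00, 12:00-14:00, 22:00-22:45.
B, merged: 08:00-10:15, 14:15-15:15, 19:00-21:00.
Only in the first: 07:00-08:00, 10:15-11:00, 12:00-14:00, 22:00-22:45.
Only in the second: 14:15-15:15, 19:00-21:00.
Together these are the periods covered by exactly one.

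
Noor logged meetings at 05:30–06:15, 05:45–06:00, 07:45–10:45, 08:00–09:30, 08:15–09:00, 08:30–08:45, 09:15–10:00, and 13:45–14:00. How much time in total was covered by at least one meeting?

4 h

Merged: 05:30–06:15, 07:45–10:45, 13:45–14:00.
Lengths: 45 min + 3 h + 15 min = 4 h.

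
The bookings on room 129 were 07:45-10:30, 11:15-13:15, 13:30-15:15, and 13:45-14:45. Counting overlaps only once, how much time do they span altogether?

Merged: 07:45–10:30, 11:15–13:15, 13:30–15:15.
Lengths: 2 h 45 min + 2 h + 1 h 45 min = 6 h 30 min.

6 h 30 min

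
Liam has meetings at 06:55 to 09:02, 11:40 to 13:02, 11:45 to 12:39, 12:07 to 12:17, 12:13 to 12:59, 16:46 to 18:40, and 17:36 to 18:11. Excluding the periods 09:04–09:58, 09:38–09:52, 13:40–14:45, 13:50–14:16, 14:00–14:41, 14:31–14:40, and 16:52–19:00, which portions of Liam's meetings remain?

First set merges to 06:55–09:02, 11:40–13:02, 16:46–18:40.
Second set merges to 09:04–09:58, 13:40–14:45, 16:52–19:00.
06:55–09:02: no B overlap → unchanged.
11:40–13:02: no B overlap → unchanged.
16:46–18:40 minus B → 16:46–16:52.

06:55–09:02, 11:40–13:02, 16:46–16:52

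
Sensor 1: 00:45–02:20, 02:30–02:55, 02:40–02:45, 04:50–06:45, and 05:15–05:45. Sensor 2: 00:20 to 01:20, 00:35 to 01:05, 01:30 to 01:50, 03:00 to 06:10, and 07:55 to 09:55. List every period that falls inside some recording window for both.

00:45–01:20, 01:30–01:50, 04:50–06:10

First set merges to 00:45–02:20, 02:30–02:55, 04:50–06:45.
Second set merges to 00:20–01:20, 01:30–01:50, 03:00–06:10, 07:55–09:55.
00:45–02:20 meets the second set on 00:45–01:20, 01:30–01:50.
02:30–02:55: no overlap with the second set.
04:50–06:45 meets the second set on 04:50–06:10.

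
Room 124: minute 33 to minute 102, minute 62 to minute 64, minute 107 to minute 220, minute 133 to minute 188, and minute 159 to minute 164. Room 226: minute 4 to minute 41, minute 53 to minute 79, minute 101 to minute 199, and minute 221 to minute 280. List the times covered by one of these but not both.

minute 4 to minute 33, minute 41 to minute 53, minute 79 to minute 101, minute 102 to minute 107, minute 199 to minute 220, minute 221 to minute 280

A, merged: minute 33 to minute 102, minute 107 to minute 220.
A \ B = minute 41 to minute 53, minute 79 to minute 101, minute 199 to minute 220.
B \ A = minute 4 to minute 33, minute 102 to minute 107, minute 221 to minute 280.
Union of the two gives the symmetric difference.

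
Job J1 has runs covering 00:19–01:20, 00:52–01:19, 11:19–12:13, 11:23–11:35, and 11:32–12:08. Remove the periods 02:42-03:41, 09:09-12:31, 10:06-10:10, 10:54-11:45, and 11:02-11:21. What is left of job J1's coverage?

Merge the first list: 00:19–01:20, 11:19–12:13.
Merge the second list: 02:42–03:41, 09:09–12:31.
00:19–01:20: nothing removed.
11:19–12:13: entirely removed.

00:19–01:20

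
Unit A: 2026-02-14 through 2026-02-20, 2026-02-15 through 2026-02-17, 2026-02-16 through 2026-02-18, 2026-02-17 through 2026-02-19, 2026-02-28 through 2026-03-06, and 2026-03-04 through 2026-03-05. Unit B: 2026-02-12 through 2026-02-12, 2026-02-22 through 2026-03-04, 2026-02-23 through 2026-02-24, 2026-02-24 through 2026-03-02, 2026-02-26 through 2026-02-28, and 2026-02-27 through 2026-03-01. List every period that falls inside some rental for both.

2026-02-28 through 2026-03-04

Merge the first list: 2026-02-14 through 2026-02-20, 2026-02-28 through 2026-03-06.
Merge the second list: 2026-02-12 through 2026-02-12, 2026-02-22 through 2026-03-04.
2026-02-14 through 2026-02-20 meets no B interval.
2026-02-28 through 2026-03-06 ∩ B → 2026-02-28 through 2026-03-04.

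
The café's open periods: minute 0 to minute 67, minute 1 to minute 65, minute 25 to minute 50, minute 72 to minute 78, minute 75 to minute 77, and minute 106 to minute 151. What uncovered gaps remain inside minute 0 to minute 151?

minute 67 to minute 72, minute 78 to minute 106

After merging, the occupied span is minute 0 to minute 67, minute 72 to minute 78, minute 106 to minute 151.
Complement within minute 0 to minute 151: minute 67 to minute 72, minute 78 to minute 106.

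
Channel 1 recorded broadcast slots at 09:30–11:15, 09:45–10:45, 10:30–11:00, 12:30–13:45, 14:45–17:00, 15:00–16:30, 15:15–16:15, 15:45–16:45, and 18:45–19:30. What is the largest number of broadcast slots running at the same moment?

4

At 15:45, 4 of the intervals are simultaneously active.
No point has more.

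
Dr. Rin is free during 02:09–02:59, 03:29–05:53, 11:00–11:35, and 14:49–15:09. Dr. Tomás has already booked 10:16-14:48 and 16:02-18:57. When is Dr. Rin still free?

02:09–02:59: no B overlap → unchanged.
03:29–05:53: no B overlap → unchanged.
11:00–11:35: fully covered by B → removed.
14:49–15:09: no B overlap → unchanged.

02:09–02:59, 03:29–05:53, 14:49–15:09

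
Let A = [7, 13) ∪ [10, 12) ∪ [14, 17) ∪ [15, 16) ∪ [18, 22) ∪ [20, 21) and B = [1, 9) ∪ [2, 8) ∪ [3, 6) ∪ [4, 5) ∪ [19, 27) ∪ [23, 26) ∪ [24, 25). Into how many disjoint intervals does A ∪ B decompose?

A, merged: [7, 13), [14, 17), [18, 22).
B, merged: [1, 9), [19, 27).
A ∪ B = [1, 13), [14, 17), [18, 27).
That is 3 disjoint pieces.

3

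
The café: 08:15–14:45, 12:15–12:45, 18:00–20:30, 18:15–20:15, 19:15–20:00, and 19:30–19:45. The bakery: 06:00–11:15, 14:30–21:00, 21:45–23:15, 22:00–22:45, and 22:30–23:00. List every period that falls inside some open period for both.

A, merged: 08:15–14:45, 18:00–20:30.
B, merged: 06:00–11:15, 14:30–21:00, 21:45–23:15.
08:15–14:45 overlaps B on 08:15–11:15, 14:30–14:45.
18:00–20:30 overlaps B on 18:00–20:30.

08:15–11:15, 14:30–14:45, 18:00–20:30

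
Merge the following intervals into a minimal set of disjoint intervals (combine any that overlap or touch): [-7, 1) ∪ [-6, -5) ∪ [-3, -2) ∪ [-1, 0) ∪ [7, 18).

[-7, 1) ∪ [7, 18)

[-6, -5) overlaps/touches [-7, 1) → extend to [-7, 1).
[-3, -2) overlaps/touches [-7, 1) → extend to [-7, 1).
[-1, 0) overlaps/touches [-7, 1) → extend to [-7, 1).
[7, 18) is disjoint → start new block.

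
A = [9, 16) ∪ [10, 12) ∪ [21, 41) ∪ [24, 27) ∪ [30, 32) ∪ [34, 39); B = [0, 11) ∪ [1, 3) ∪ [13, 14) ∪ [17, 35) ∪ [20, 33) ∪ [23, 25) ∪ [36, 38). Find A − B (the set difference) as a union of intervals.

[11, 13) ∪ [14, 16) ∪ [35, 36) ∪ [38, 41)

Merge the first list: [9, 16), [21, 41).
Merge the second list: [0, 11), [13, 14), [17, 35), [36, 38).
[9, 16) \ B = [11, 13), [14, 16).
[21, 41) \ B = [35, 36), [38, 41).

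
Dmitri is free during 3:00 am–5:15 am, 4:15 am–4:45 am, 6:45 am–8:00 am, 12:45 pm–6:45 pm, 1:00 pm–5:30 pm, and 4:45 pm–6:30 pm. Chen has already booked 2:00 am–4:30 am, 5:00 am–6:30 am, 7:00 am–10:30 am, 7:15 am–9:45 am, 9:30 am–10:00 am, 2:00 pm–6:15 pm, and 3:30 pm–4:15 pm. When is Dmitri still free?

4:30 am-5:00 am, 6:45 am-7:00 am, 12:45 pm-2:00 pm, 6:15 pm-6:45 pm

Merge the first list: 3:00 am-5:15 am, 6:45 am-8:00 am, 12:45 pm-6:45 pm.
Merge the second list: 2:00 am-4:30 am, 5:00 am-6:30 am, 7:00 am-10:30 am, 2:00 pm-6:15 pm.
3:00 am-5:15 am \ B = 4:30 am-5:00 am.
6:45 am-8:00 am \ B = 6:45 am-7:00 am.
12:45 pm-6:45 pm \ B = 12:45 pm-2:00 pm, 6:15 pm-6:45 pm.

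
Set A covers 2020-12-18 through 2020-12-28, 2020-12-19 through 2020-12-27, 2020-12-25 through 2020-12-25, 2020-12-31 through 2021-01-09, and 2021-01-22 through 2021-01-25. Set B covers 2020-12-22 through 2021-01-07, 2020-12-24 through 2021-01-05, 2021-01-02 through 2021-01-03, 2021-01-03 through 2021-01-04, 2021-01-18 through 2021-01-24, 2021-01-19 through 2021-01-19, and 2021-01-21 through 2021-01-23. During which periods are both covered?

A, merged: 2020-12-18 through 2020-12-28, 2020-12-31 through 2021-01-09, 2021-01-22 through 2021-01-25.
B, merged: 2020-12-22 through 2021-01-07, 2021-01-18 through 2021-01-24.
2020-12-18 through 2020-12-28 overlaps B on 2020-12-22 through 2020-12-28.
2020-12-31 through 2021-01-09 overlaps B on 2020-12-31 through 2021-01-07.
2021-01-22 through 2021-01-25 overlaps B on 2021-01-22 through 2021-01-24.

2020-12-22 through 2020-12-28, 2020-12-31 through 2021-01-07, 2021-01-22 through 2021-01-24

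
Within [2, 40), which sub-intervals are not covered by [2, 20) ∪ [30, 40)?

[20, 30)

After merging, the occupied span is [2, 20), [30, 40).
Uncovered inside [2, 40): [20, 30).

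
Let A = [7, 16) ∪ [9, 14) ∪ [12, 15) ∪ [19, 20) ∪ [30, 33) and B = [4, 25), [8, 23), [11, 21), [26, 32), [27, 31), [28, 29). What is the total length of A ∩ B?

Merge the first list: [7, 16), [19, 20), [30, 33).
Merge the second list: [4, 25), [26, 32).
A ∩ B = [7, 16), [19, 20), [30, 32).
Total: 9 + 1 + 2 = 12.

12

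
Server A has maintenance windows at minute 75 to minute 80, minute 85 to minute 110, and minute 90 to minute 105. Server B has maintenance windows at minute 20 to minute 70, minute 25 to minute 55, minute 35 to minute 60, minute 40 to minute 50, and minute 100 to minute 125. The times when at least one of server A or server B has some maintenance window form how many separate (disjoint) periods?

3

A, merged: minute 75 to minute 80, minute 85 to minute 110.
B, merged: minute 20 to minute 70, minute 100 to minute 125.
A ∪ B = minute 20 to minute 70, minute 75 to minute 80, minute 85 to minute 125.
That is 3 disjoint pieces.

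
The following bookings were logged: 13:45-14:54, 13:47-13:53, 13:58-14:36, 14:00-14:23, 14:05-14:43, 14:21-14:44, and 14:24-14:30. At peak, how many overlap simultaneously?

5

At 14:21, 5 of the intervals are simultaneously active.
No point has more.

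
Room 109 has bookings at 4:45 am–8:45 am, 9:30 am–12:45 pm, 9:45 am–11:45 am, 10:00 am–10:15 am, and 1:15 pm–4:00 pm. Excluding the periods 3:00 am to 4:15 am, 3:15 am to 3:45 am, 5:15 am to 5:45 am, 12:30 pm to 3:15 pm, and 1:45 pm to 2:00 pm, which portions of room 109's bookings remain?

A, merged: 4:45 am–8:45 am, 9:30 am–12:45 pm, 1:15 pm–4:00 pm.
B, merged: 3:00 am–4:15 am, 5:15 am–5:45 am, 12:30 pm–3:15 pm.
4:45 am–8:45 am minus B → 4:45 am–5:15 am, 5:45 am–8:45 am.
9:30 am–12:45 pm minus B → 9:30 am–12:30 pm.
1:15 pm–4:00 pm minus B → 3:15 pm–4:00 pm.

4:45 am–5:15 am, 5:45 am–8:45 am, 9:30 am–12:30 pm, 3:15 pm–4:00 pm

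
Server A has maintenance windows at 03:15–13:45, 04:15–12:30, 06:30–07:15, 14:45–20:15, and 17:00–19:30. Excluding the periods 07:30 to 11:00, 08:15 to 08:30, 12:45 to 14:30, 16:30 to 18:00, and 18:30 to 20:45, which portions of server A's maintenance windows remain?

03:15-07:30, 11:00-12:45, 14:45-16:30, 18:00-18:30

First set merges to 03:15-13:45, 14:45-20:15.
Second set merges to 07:30-11:00, 12:45-14:30, 16:30-18:00, 18:30-20:45.
03:15-13:45 \ B = 03:15-07:30, 11:00-12:45.
14:45-20:15 \ B = 14:45-16:30, 18:00-18:30.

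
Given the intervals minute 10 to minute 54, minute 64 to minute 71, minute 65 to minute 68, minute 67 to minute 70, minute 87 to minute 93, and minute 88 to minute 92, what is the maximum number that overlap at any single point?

Walk the sorted start/end points keeping a running depth.
The depth first hits 3 at minute 67.

3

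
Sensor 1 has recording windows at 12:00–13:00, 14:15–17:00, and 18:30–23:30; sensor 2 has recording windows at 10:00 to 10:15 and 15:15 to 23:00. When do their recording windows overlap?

12:00–13:00 falls entirely outside B.
14:15–17:00 overlaps B on 15:15–17:00.
18:30–23:30 overlaps B on 18:30–23:00.

15:15–17:00, 18:30–23:00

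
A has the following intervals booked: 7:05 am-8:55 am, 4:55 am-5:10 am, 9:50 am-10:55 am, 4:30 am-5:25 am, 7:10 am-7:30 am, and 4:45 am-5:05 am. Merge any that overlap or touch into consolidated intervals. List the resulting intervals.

4:30 am-5:25 am, 7:05 am-8:55 am, 9:50 am-10:55 am

Sort by start: 4:30 am-5:25 am, 4:45 am-5:05 am, 4:55 am-5:10 am, 7:05 am-8:55 am, 7:10 am-7:30 am, 9:50 am-10:55 am.
4:45 am-5:05 am overlaps/touches 4:30 am-5:25 am → extend to 4:30 am-5:25 am.
4:55 am-5:10 am overlaps/touches 4:30 am-5:25 am → extend to 4:30 am-5:25 am.
7:05 am-8:55 am is disjoint → start new block.
7:10 am-7:30 am overlaps/touches 7:05 am-8:55 am → extend to 7:05 am-8:55 am.
9:50 am-10:55 am is disjoint → start new block.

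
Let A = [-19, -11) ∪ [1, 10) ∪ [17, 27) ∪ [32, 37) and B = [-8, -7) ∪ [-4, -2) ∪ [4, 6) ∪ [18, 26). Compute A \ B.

[-19, -11): nothing removed.
[1, 10) \ B = [1, 4), [6, 10).
[17, 27) \ B = [17, 18), [26, 27).
[32, 37): nothing removed.

[-19, -11) ∪ [1, 4) ∪ [6, 10) ∪ [17, 18) ∪ [26, 27) ∪ [32, 37)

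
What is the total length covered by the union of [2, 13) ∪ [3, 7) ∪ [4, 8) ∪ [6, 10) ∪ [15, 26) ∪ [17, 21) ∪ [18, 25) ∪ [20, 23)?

22

Merged: [2, 13), [15, 26).
Lengths: 11 + 11 = 22.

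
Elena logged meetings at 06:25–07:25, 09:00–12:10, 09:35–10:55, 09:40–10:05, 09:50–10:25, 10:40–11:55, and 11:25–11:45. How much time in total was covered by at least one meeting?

4 h 10 min

Merged: 06:25–07:25, 09:00–12:10.
Lengths: 1 h + 3 h 10 min = 4 h 10 min.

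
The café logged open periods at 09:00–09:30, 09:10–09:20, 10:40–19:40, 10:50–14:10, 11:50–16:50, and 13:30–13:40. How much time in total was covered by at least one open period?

9 h 30 min

Merged: 09:00–09:30, 10:40–19:40.
Lengths: 30 min + 9 h = 9 h 30 min.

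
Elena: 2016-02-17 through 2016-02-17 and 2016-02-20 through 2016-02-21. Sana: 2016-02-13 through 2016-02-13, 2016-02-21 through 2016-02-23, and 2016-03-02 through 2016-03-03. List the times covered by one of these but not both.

A \ B = 2016-02-17 through 2016-02-17, 2016-02-20 through 2016-02-20.
B \ A = 2016-02-13 through 2016-02-13, 2016-02-22 through 2016-02-23, 2016-03-02 through 2016-03-03.
Union of the two gives the symmetric difference.

2016-02-13 through 2016-02-13, 2016-02-17 through 2016-02-17, 2016-02-20 through 2016-02-20, 2016-02-22 through 2016-02-23, 2016-03-02 through 2016-03-03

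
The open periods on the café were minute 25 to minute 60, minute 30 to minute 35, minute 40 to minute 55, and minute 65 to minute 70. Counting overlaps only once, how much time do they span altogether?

40 minutes

Merged: minute 25 to minute 60, minute 65 to minute 70.
Lengths: 35 minutes + 5 minutes = 40 minutes.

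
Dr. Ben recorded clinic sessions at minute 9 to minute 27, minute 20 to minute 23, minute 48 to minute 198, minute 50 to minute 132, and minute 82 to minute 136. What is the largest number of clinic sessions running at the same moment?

3

At minute 82, 3 of the intervals are simultaneously active.
No point has more.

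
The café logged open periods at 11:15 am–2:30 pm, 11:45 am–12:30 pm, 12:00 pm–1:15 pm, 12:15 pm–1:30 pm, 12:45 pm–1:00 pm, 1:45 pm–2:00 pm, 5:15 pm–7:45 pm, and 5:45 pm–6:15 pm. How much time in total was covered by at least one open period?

Merged: 11:15 am–2:30 pm, 5:15 pm–7:45 pm.
Lengths: 3 h 15 min + 2 h 30 min = 5 h 45 min.

5 h 45 min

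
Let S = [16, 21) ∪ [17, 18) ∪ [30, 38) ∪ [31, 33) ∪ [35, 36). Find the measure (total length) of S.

Merged: [16, 21), [30, 38).
Lengths: 5 + 8 = 13.

13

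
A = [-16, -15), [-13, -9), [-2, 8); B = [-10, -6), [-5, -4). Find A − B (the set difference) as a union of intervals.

[-16, -15): nothing removed.
[-13, -9) \ B = [-13, -10).
[-2, 8): nothing removed.

[-16, -15) ∪ [-13, -10) ∪ [-2, 8)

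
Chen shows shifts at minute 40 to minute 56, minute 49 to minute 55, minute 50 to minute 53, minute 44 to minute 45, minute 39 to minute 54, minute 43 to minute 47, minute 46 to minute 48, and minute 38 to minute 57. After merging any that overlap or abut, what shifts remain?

minute 38 to minute 57

Sort by start: minute 38 to minute 57, minute 39 to minute 54, minute 40 to minute 56, minute 43 to minute 47, minute 44 to minute 45, minute 46 to minute 48, minute 49 to minute 55, minute 50 to minute 53.
minute 39 to minute 54 overlaps/touches minute 38 to minute 57 → extend to minute 38 to minute 57.
minute 40 to minute 56 overlaps/touches minute 38 to minute 57 → extend to minute 38 to minute 57.
minute 43 to minute 47 overlaps/touches minute 38 to minute 57 → extend to minute 38 to minute 57.
minute 44 to minute 45 overlaps/touches minute 38 to minute 57 → extend to minute 38 to minute 57.
minute 46 to minute 48 overlaps/touches minute 38 to minute 57 → extend to minute 38 to minute 57.
minute 49 to minute 55 overlaps/touches minute 38 to minute 57 → extend to minute 38 to minute 57.
minute 50 to minute 53 overlaps/touches minute 38 to minute 57 → extend to minute 38 to minute 57.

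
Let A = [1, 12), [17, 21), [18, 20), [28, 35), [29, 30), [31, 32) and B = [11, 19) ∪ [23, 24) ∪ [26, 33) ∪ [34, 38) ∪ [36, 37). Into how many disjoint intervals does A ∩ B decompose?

4

First set merges to [1, 12), [17, 21), [28, 35).
Second set merges to [11, 19), [23, 24), [26, 33), [34, 38).
A ∩ B = [11, 12), [17, 19), [28, 33), [34, 35).
That is 4 disjoint pieces.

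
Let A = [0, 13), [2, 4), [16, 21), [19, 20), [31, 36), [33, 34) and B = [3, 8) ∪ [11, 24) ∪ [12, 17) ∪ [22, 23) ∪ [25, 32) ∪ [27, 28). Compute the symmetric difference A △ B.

First set merges to [0, 13), [16, 21), [31, 36).
Second set merges to [3, 8), [11, 24), [25, 32).
A but not B: [0, 3), [8, 11), [32, 36).
B but not A: [13, 16), [21, 24), [25, 31).
Combining gives A △ B.

[0, 3) ∪ [8, 11) ∪ [13, 16) ∪ [21, 24) ∪ [25, 31) ∪ [32, 36)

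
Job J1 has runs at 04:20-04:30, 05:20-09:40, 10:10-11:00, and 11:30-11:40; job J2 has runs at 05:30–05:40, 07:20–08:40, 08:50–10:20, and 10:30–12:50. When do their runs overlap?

05:30-05:40, 07:20-08:40, 08:50-09:40, 10:10-10:20, 10:30-11:00, 11:30-11:40

04:20-04:30 meets no B interval.
05:20-09:40 ∩ B → 05:30-05:40, 07:20-08:40, 08:50-09:40.
10:10-11:00 ∩ B → 10:10-10:20, 10:30-11:00.
11:30-11:40 ∩ B → 11:30-11:40.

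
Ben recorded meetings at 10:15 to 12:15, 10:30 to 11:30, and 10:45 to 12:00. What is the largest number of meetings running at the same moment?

3

Sweep endpoints in order; track running count of active intervals.
Peak of 3 reached at 10:45.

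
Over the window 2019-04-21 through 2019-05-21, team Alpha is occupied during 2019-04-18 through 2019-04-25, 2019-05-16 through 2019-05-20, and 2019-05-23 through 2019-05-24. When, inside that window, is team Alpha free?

2019-04-26 through 2019-05-15, 2019-05-21 through 2019-05-21

The merged coverage is 2019-04-18 through 2019-04-25, 2019-05-16 through 2019-05-20, 2019-05-23 through 2019-05-24.
Complement within 2019-04-21 through 2019-05-21: 2019-04-26 through 2019-05-15, 2019-05-21 through 2019-05-21.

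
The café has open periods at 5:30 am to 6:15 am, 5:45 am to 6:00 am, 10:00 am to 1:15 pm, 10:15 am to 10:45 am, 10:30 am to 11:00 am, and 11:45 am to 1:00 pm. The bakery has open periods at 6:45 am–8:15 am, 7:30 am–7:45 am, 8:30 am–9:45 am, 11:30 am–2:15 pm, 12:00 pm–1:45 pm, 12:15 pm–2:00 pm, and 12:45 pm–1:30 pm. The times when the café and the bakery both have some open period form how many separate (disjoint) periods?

Merge the first list: 5:30 am-6:15 am, 10:00 am-1:15 pm.
Merge the second list: 6:45 am-8:15 am, 8:30 am-9:45 am, 11:30 am-2:15 pm.
A ∩ B = 11:30 am-1:15 pm.
That is 1 disjoint piece.

1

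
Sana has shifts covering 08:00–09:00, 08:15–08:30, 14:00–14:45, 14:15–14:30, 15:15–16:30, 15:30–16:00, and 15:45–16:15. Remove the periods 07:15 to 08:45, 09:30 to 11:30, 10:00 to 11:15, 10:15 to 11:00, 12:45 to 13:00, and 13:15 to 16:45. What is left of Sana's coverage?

Merge the first list: 08:00-09:00, 14:00-14:45, 15:15-16:30.
Merge the second list: 07:15-08:45, 09:30-11:30, 12:45-13:00, 13:15-16:45.
08:00-09:00 minus B → 08:45-09:00.
14:00-14:45: fully covered by B → removed.
15:15-16:30: fully covered by B → removed.

08:45-09:00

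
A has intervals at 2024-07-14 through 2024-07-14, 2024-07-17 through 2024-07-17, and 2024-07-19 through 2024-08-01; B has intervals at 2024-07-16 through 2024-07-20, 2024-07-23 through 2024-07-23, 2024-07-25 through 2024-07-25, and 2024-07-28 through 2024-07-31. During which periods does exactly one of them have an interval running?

2024-07-14 through 2024-07-14, 2024-07-16 through 2024-07-16, 2024-07-18 through 2024-07-18, 2024-07-21 through 2024-07-22, 2024-07-24 through 2024-07-24, 2024-07-26 through 2024-07-27, 2024-08-01 through 2024-08-01

Only in the first: 2024-07-14 through 2024-07-14, 2024-07-21 through 2024-07-22, 2024-07-24 through 2024-07-24, 2024-07-26 through 2024-07-27, 2024-08-01 through 2024-08-01.
Only in the second: 2024-07-16 through 2024-07-16, 2024-07-18 through 2024-07-18.
Together these are the periods covered by exactly one.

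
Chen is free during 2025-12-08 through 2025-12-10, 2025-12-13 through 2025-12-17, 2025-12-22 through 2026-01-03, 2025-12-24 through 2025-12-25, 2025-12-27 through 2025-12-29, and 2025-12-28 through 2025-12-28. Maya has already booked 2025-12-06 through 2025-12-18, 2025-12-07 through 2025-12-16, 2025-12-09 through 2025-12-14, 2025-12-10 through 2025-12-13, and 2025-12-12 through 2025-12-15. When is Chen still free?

2025-12-22 through 2026-01-03

Merge the first list: 2025-12-08 through 2025-12-10, 2025-12-13 through 2025-12-17, 2025-12-22 through 2026-01-03.
Merge the second list: 2025-12-06 through 2025-12-18.
2025-12-08 through 2025-12-10: entirely removed.
2025-12-13 through 2025-12-17: entirely removed.
2025-12-22 through 2026-01-03: nothing removed.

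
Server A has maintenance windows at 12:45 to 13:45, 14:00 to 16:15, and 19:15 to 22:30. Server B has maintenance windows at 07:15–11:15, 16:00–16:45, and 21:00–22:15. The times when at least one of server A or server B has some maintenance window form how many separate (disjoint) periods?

4

A ∪ B = 07:15–11:15, 12:45–13:45, 14:00–16:45, 19:15–22:30.
That is 4 disjoint pieces.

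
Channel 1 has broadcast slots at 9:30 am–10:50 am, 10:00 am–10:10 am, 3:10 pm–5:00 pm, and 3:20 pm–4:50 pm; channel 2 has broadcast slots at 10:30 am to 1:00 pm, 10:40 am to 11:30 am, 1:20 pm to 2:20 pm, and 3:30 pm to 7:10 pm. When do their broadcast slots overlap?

10:30 am–10:50 am, 3:30 pm–5:00 pm

Merge the first list: 9:30 am–10:50 am, 3:10 pm–5:00 pm.
Merge the second list: 10:30 am–1:00 pm, 1:20 pm–2:20 pm, 3:30 pm–7:10 pm.
9:30 am–10:50 am ∩ B → 10:30 am–10:50 am.
3:10 pm–5:00 pm ∩ B → 3:30 pm–5:00 pm.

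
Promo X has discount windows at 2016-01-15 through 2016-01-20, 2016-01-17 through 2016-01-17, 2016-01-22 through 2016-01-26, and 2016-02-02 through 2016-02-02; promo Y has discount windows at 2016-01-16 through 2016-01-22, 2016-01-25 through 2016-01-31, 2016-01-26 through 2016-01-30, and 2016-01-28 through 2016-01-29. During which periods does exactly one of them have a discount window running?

2016-01-15 through 2016-01-15, 2016-01-21 through 2016-01-21, 2016-01-23 through 2016-01-24, 2016-01-27 through 2016-01-31, 2016-02-02 through 2016-02-02

First set merges to 2016-01-15 through 2016-01-20, 2016-01-22 through 2016-01-26, 2016-02-02 through 2016-02-02.
Second set merges to 2016-01-16 through 2016-01-22, 2016-01-25 through 2016-01-31.
A but not B: 2016-01-15 through 2016-01-15, 2016-01-23 through 2016-01-24, 2016-02-02 through 2016-02-02.
B but not A: 2016-01-21 through 2016-01-21, 2016-01-27 through 2016-01-31.
Combining gives A △ B.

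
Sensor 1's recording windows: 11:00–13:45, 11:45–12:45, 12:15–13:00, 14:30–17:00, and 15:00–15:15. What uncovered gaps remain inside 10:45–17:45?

Covered (merged): 11:00–13:45, 14:30–17:00.
Complement within 10:45–17:45: 10:45–11:00, 13:45–14:30, 17:00–17:45.

10:45–11:00, 13:45–14:30, 17:00–17:45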